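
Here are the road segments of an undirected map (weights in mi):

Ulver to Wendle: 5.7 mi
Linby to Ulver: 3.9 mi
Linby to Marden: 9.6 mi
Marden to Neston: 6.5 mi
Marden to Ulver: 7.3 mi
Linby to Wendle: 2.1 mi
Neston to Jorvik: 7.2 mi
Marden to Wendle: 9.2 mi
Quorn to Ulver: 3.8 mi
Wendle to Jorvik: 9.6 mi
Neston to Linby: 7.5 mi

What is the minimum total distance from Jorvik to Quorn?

19.1 mi

Settle nodes by increasing distance from Jorvik:
Jorvik: 0
Neston: 7.2  (via Jorvik)
Wendle: 9.6  (via Jorvik)
Linby: 11.7  (via Wendle)
Marden: 13.7  (via Neston)
Ulver: 15.3  (via Wendle)
Quorn: 19.1  (via Ulver)
Shortest route: Jorvik–Wendle–Ulver–Quorn = 19.1 mi.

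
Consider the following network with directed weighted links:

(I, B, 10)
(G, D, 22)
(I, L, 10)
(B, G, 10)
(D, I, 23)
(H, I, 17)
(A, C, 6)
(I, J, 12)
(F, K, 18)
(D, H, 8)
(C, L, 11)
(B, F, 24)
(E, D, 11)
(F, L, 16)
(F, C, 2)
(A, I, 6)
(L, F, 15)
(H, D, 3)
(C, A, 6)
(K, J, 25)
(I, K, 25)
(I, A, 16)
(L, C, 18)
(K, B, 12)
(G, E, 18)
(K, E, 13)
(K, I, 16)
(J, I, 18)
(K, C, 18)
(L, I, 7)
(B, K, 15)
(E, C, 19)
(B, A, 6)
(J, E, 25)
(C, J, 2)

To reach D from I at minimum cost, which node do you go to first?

Enumerating some paths:
I–J–E–D: 12+25+11 = 48
I–K–E–D: 25+13+11 = 49
I–B–G–D: 10+10+22 = 42
Cheapest is I–B–G–D at 42.
So from I the first move is to B.

B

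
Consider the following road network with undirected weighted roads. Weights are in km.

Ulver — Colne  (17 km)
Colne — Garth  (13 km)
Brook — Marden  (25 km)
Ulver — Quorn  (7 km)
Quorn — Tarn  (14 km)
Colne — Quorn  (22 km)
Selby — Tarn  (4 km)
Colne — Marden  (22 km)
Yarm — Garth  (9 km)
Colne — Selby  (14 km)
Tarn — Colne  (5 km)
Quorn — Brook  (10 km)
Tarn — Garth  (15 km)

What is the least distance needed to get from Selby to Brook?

28 km

Running Dijkstra from Selby:
Selby: 0
Tarn: 4  (via Selby)
Colne: 9  (via Tarn)
Quorn: 18  (via Tarn)
Garth: 19  (via Tarn)
Ulver: 25  (via Quorn)
Yarm: 28  (via Garth)
Brook: 28  (via Quorn)
Shortest route: Selby–Tarn–Quorn–Brook = 28 km.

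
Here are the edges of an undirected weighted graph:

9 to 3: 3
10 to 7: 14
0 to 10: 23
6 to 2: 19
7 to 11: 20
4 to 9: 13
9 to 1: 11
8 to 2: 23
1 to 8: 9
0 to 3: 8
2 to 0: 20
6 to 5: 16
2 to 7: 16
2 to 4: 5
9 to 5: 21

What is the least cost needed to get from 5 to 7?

Settle nodes by increasing distance from 5:
5: 0
6: 16  (via 5)
9: 21  (via 5)
3: 24  (via 9)
0: 32  (via 3)
1: 32  (via 9)
4: 34  (via 9)
2: 35  (via 6)
8: 41  (via 1)
7: 51  (via 2)
Shortest route: 5 → 6 → 2 → 7 = 51.

51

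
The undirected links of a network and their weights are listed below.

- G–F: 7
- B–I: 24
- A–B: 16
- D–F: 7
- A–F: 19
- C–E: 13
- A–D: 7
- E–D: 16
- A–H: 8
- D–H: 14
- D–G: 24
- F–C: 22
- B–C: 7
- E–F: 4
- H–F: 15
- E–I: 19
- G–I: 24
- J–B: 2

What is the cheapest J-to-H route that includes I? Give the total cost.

Shortest J→I: J–B–I = 26
Best I to H: I–E–F–H costing 38
Total via I: 26 + 38 = 64.

64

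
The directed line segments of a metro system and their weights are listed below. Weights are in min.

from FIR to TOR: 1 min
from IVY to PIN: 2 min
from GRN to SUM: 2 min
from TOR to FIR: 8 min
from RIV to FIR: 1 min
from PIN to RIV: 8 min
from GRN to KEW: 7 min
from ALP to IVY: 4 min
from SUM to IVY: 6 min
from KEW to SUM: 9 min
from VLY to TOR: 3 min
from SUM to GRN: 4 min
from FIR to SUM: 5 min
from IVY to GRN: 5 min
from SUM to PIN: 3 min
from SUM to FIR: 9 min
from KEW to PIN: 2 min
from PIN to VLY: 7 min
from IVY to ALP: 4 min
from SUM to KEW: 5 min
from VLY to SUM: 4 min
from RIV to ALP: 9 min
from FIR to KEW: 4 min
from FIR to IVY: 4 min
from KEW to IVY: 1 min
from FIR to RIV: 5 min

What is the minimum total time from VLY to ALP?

Running Dijkstra from VLY:
VLY: 0
TOR: 3  (via VLY)
SUM: 4  (via VLY)
PIN: 7  (via SUM)
GRN: 8  (via SUM)
KEW: 9  (via SUM)
IVY: 10  (via SUM)
FIR: 11  (via TOR)
ALP: 14  (via IVY)
Shortest route: VLY–SUM–IVY–ALP = 14 min.

14 min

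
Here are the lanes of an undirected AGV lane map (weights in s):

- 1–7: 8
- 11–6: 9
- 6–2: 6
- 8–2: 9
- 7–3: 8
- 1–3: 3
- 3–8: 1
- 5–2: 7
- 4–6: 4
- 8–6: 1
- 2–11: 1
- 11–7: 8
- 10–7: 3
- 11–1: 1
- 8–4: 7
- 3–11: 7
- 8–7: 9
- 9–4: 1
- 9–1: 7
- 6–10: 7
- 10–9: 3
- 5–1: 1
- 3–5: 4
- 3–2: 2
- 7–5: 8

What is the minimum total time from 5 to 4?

Running Dijkstra from 5:
5: 0
1: 1  (via 5)
11: 2  (via 1)
2: 3  (via 11)
3: 4  (via 5)
8: 5  (via 3)
6: 6  (via 8)
7: 8  (via 5)
9: 8  (via 1)
4: 9  (via 9)
Shortest route: 5–1–9–4 = 9 s.

9 s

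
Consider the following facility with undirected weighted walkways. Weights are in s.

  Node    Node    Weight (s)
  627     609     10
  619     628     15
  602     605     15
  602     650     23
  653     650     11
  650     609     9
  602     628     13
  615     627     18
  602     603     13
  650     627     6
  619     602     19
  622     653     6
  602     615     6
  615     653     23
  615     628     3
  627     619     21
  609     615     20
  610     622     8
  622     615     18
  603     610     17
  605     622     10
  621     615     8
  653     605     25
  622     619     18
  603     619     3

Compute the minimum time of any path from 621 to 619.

Running Dijkstra from 621:
621: 0
615: 8  (via 621)
628: 11  (via 615)
602: 14  (via 615)
622: 26  (via 615)
627: 26  (via 615)
619: 26  (via 628)
Shortest route: 621–615–628–619 = 26 s.

26 s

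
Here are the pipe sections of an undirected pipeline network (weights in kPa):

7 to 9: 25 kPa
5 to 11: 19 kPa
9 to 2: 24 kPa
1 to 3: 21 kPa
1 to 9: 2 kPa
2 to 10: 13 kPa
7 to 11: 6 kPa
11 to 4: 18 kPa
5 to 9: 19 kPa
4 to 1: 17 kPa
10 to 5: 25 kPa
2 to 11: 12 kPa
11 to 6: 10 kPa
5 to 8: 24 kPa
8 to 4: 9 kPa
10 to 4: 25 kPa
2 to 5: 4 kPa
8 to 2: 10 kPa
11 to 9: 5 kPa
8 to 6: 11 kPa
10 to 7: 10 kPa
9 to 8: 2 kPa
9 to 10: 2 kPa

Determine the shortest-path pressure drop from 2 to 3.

35 kPa

Running Dijkstra from 2:
2: 0
5: 4  (via 2)
8: 10  (via 2)
9: 12  (via 8)
11: 12  (via 2)
10: 13  (via 2)
1: 14  (via 9)
7: 18  (via 11)
4: 19  (via 8)
6: 21  (via 8)
3: 35  (via 1)
Shortest route: 2 → 8 → 9 → 1 → 3 = 35 kPa.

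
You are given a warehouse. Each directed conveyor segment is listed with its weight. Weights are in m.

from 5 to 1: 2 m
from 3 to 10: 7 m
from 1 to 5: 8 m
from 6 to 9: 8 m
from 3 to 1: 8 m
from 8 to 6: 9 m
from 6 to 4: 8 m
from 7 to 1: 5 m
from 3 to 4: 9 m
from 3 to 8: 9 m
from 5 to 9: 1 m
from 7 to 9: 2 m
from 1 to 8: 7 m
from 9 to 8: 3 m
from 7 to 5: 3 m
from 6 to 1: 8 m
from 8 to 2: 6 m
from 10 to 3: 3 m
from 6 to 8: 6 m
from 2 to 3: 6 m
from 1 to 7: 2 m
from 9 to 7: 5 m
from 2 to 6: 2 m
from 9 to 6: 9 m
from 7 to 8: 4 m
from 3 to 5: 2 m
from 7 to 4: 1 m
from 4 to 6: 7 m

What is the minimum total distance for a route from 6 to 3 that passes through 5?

Best 6 to 5: 6–1–7–5 costing 13
Shortest 5→3: 5–9–8–2–3 = 16
Total via 5: 13 + 16 = 29 m.

29 m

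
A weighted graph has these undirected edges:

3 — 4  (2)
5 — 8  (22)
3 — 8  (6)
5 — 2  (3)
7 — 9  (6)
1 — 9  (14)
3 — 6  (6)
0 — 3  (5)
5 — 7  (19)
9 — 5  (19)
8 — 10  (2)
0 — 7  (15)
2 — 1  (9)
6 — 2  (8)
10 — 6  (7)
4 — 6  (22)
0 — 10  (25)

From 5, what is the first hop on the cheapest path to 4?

Candidate routes:
5 - 2 - 6 - 3 - 4: 3+8+6+2 = 19
5 - 8 - 3 - 4: 22+6+2 = 30
5 - 2 - 6 - 10 - 8 - 3 - 4: 3+8+7+2+6+2 = 28
The minimum is 19 via 5 - 2 - 6 - 3 - 4.
So from 5 the first move is to 2.

2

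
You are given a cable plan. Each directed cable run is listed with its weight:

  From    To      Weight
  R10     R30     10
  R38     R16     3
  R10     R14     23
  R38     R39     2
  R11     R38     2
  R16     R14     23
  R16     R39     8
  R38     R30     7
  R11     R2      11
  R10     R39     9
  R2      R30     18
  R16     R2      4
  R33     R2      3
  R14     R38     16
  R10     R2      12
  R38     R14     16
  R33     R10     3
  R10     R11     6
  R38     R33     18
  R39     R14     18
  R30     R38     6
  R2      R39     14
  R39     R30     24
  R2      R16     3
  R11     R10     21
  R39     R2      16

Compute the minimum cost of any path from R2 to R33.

42

Compare a few routes:
R2 - R16 - R39 - R30 - R38 - R33: 3+8+24+6+18 = 59
R2 - R16 - R14 - R38 - R33: 3+23+16+18 = 60
R2 - R30 - R38 - R33: 18+6+18 = 42
The minimum is 42 via R2 - R30 - R38 - R33.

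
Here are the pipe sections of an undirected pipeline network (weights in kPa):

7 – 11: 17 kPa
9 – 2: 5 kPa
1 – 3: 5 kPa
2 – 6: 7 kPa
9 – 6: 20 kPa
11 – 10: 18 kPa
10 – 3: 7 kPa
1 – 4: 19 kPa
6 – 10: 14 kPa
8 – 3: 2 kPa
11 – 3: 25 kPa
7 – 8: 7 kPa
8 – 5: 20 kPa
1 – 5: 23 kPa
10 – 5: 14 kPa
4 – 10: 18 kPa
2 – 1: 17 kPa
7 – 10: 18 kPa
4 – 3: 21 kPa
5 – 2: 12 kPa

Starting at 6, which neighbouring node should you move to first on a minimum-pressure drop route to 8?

Enumerating some paths:
6–10–3–8: 14+7+2 = 23
6–2–1–3–8: 7+17+5+2 = 31
6–2–5–8: 7+12+20 = 39
Cheapest is 6–10–3–8 at 23 kPa.
So from 6 the first move is to 10.

10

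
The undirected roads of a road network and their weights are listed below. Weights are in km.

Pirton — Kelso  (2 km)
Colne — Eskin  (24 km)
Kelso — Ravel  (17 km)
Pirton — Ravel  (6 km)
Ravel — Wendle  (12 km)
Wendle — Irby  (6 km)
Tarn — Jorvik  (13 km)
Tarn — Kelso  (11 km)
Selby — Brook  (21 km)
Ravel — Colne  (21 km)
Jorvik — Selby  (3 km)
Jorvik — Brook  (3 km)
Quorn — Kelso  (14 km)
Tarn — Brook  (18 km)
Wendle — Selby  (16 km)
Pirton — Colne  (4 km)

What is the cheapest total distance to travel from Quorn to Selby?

Candidate routes:
Quorn → Kelso → Tarn → Jorvik → Selby: 14+11+13+3 = 41
Quorn → Kelso → Pirton → Ravel → Wendle → Selby: 14+2+6+12+16 = 50
Quorn → Kelso → Tarn → Brook → Jorvik → Selby: 14+11+18+3+3 = 49
Quorn → Kelso → Ravel → Wendle → Selby: 14+17+12+16 = 59
The minimum is 41 km via Quorn → Kelso → Tarn → Jorvik → Selby.

41 km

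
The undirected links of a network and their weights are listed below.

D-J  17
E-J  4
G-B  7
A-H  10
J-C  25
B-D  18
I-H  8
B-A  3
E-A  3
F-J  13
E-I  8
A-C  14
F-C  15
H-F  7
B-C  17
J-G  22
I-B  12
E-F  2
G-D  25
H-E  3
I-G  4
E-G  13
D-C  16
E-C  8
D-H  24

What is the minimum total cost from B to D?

18

Candidate routes:
B - A - E - J - D: 3+3+4+17 = 27
B - D: 18 = 18
B - A - E - C - D: 3+3+8+16 = 30
B - G - D: 7+25 = 32
Cheapest is B - D at 18.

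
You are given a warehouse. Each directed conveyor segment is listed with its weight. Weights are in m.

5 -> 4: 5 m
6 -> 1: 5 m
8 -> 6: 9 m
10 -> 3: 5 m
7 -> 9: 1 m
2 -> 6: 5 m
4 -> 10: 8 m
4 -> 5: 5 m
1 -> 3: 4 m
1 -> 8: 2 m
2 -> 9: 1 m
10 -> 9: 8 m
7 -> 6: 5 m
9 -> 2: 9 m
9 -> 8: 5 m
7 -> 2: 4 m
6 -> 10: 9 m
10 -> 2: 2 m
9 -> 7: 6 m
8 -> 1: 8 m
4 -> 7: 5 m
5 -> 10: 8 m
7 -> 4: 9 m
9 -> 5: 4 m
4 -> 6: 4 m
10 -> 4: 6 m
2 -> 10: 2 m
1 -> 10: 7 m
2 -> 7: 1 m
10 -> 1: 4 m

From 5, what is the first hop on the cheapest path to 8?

10

Candidate routes:
5 → 10 → 1 → 8: 8+4+2 = 14
5 → 4 → 7 → 9 → 8: 5+5+1+5 = 16
Cheapest is 5 → 10 → 1 → 8 at 14 m.
So from 5 the first move is to 10.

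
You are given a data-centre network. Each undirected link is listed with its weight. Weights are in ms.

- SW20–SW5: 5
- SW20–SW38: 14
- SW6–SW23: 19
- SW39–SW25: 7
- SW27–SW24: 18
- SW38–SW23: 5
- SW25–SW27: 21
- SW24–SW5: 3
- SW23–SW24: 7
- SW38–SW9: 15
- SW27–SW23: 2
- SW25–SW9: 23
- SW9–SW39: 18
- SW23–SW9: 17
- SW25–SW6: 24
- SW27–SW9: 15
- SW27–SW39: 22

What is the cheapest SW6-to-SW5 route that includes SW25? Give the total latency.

Best SW6 to SW25: SW6 → SW25 costing 24
Shortest SW25→SW5: SW25 → SW27 → SW23 → SW24 → SW5 = 33
Total via SW25: 24 + 33 = 57 ms.

57 ms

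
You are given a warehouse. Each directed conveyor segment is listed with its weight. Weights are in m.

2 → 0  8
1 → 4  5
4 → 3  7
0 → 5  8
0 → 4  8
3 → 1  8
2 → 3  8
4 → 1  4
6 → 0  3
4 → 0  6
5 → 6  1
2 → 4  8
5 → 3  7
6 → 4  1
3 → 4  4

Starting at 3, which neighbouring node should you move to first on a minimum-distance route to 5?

Compare a few routes:
3 - 1 - 4 - 0 - 5: 8+5+6+8 = 27
3 - 4 - 0 - 5: 4+6+8 = 18
Cheapest is 3 - 4 - 0 - 5 at 18 m.
So from 3 the first move is to 4.

4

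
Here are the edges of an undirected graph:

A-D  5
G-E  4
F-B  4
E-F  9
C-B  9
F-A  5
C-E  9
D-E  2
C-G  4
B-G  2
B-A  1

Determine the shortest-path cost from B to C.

6

Compare a few routes:
B–C: 9 = 9
B–G–C: 2+4 = 6
The minimum is 6 via B–G–C.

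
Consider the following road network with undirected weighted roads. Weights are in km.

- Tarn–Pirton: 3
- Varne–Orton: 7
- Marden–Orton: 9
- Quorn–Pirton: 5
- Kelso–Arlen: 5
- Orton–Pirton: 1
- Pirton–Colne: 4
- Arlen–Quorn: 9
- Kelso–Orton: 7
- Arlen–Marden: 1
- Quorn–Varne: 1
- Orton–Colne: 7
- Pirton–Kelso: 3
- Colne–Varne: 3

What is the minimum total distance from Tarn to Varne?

Settle nodes by increasing distance from Tarn:
Tarn: 0
Pirton: 3  (via Tarn)
Orton: 4  (via Pirton)
Kelso: 6  (via Pirton)
Colne: 7  (via Pirton)
Quorn: 8  (via Pirton)
Varne: 9  (via Quorn)
Shortest route: Tarn–Pirton–Quorn–Varne = 9 km.

9 km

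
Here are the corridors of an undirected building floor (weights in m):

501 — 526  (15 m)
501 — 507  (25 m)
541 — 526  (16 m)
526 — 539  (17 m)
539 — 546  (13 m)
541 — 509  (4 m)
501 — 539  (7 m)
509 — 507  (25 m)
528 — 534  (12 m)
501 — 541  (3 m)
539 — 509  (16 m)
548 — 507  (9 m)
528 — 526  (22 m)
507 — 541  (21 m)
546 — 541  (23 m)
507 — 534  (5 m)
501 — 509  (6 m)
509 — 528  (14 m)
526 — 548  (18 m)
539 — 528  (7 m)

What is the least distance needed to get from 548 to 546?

Compare a few routes:
548–507–534–528–539–546: 9+5+12+7+13 = 46
548–526–539–546: 18+17+13 = 48
The minimum is 46 m via 548–507–534–528–539–546.

46 m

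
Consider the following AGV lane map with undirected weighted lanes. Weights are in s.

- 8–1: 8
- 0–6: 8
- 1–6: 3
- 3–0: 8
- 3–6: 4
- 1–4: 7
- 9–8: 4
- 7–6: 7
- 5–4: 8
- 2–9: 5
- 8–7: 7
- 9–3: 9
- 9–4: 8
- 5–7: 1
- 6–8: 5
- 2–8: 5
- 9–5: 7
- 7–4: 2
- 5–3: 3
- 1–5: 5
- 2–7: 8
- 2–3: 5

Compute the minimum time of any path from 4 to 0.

Compare a few routes:
4 → 7 → 6 → 0: 2+7+8 = 17
4 → 7 → 5 → 3 → 0: 2+1+3+8 = 14
The minimum is 14 s via 4 → 7 → 5 → 3 → 0.

14 s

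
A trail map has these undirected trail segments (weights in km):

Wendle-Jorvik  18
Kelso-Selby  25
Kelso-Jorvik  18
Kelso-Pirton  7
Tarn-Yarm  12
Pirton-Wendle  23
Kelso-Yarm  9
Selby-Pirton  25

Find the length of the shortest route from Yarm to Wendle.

39 km

Shortest distances from Yarm:
Yarm: 0
Kelso: 9  (via Yarm)
Tarn: 12  (via Yarm)
Pirton: 16  (via Kelso)
Jorvik: 27  (via Kelso)
Selby: 34  (via Kelso)
Wendle: 39  (via Pirton)
Shortest route: Yarm → Kelso → Pirton → Wendle = 39 km.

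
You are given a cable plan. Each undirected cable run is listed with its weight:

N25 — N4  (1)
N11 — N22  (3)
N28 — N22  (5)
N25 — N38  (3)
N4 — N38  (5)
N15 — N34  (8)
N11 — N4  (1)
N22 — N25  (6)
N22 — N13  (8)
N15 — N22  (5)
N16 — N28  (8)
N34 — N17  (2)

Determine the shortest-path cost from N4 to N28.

Compare a few routes:
N4 → N25 → N22 → N28: 1+6+5 = 12
N4 → N11 → N22 → N28: 1+3+5 = 9
The minimum is 9 via N4 → N11 → N22 → N28.

9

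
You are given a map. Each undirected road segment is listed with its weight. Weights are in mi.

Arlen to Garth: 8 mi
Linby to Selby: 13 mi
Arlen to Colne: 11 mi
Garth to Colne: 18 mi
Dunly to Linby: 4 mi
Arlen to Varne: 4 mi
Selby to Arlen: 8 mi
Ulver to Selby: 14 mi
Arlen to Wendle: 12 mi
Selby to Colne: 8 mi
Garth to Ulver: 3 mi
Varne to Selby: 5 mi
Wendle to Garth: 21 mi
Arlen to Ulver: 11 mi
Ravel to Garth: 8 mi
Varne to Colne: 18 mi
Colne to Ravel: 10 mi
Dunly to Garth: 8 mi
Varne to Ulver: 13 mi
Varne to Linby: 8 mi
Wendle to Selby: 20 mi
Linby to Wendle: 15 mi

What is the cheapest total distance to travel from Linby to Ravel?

20 mi

Shortest distances from Linby:
Linby: 0
Dunly: 4  (via Linby)
Varne: 8  (via Linby)
Arlen: 12  (via Varne)
Garth: 12  (via Dunly)
Selby: 13  (via Linby)
Wendle: 15  (via Linby)
Ulver: 15  (via Garth)
Ravel: 20  (via Garth)
Shortest route: Linby–Dunly–Garth–Ravel = 20 mi.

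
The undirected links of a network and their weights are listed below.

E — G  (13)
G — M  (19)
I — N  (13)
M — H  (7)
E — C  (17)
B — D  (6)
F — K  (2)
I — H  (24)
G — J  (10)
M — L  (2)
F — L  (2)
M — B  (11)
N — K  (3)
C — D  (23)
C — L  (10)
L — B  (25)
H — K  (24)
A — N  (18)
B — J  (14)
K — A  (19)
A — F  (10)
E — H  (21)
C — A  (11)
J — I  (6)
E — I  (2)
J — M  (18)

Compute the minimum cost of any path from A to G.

Settle nodes by increasing distance from A:
A: 0
F: 10  (via A)
C: 11  (via A)
K: 12  (via F)
L: 12  (via F)
M: 14  (via L)
N: 15  (via K)
H: 21  (via M)
B: 25  (via M)
E: 28  (via C)
I: 28  (via N)
D: 31  (via B)
J: 32  (via M)
G: 33  (via M)
Shortest route: A → F → L → M → G = 33.

33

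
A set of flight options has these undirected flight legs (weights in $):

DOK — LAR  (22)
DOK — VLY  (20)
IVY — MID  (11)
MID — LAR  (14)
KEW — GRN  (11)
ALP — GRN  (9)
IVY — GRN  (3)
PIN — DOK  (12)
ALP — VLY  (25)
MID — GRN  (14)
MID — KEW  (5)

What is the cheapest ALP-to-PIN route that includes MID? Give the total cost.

$71

Shortest ALP→MID: ALP → GRN → MID = 23
Shortest MID→PIN: MID → LAR → DOK → PIN = 48
Total via MID: 23 + 48 = $71.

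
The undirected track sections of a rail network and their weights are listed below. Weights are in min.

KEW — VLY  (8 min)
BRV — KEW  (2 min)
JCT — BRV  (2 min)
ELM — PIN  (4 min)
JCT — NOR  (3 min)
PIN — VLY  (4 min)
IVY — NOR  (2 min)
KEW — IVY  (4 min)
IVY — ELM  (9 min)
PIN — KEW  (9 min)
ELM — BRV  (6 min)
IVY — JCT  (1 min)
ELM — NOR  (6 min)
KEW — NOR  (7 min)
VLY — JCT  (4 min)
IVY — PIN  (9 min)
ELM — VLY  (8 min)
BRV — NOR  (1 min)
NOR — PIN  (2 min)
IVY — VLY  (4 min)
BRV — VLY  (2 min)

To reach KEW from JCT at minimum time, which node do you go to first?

Compare a few routes:
JCT - NOR - BRV - KEW: 3+1+2 = 6
JCT - BRV - KEW: 2+2 = 4
JCT - IVY - KEW: 1+4 = 5
Cheapest is JCT - BRV - KEW at 4 min.
So from JCT the first move is to BRV.

BRV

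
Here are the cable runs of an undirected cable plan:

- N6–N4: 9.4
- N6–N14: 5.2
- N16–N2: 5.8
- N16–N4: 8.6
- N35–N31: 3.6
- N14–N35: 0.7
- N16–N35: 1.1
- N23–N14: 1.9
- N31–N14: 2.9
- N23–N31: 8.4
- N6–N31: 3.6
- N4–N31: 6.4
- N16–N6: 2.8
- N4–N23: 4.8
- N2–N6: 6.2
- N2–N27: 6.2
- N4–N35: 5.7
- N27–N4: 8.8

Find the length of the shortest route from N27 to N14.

13.8

Settle nodes by increasing distance from N27:
N27: 0
N2: 6.2  (via N27)
N4: 8.8  (via N27)
N16: 12  (via N2)
N6: 12.4  (via N2)
N35: 13.1  (via N16)
N23: 13.6  (via N4)
N14: 13.8  (via N35)
Shortest route: N27–N2–N16–N35–N14 = 13.8.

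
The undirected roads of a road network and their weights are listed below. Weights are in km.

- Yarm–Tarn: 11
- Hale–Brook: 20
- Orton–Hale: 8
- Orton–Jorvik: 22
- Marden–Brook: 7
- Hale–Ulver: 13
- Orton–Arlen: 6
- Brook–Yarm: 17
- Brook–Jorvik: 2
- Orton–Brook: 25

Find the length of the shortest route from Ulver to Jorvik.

35 km

Running Dijkstra from Ulver:
Ulver: 0
Hale: 13  (via Ulver)
Orton: 21  (via Hale)
Arlen: 27  (via Orton)
Brook: 33  (via Hale)
Jorvik: 35  (via Brook)
Shortest route: Ulver–Hale–Brook–Jorvik = 35 km.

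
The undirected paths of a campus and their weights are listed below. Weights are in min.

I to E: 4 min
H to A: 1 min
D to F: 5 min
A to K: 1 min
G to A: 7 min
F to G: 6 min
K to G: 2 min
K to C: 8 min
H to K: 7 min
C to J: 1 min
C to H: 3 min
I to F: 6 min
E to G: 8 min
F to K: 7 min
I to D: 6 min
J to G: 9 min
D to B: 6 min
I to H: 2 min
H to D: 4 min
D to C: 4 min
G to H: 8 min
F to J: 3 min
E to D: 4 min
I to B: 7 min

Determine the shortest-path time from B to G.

13 min

Enumerating some paths:
B–I–H–A–K–G: 7+2+1+1+2 = 13
B–D–H–A–K–G: 6+4+1+1+2 = 14
Cheapest is B–I–H–A–K–G at 13 min.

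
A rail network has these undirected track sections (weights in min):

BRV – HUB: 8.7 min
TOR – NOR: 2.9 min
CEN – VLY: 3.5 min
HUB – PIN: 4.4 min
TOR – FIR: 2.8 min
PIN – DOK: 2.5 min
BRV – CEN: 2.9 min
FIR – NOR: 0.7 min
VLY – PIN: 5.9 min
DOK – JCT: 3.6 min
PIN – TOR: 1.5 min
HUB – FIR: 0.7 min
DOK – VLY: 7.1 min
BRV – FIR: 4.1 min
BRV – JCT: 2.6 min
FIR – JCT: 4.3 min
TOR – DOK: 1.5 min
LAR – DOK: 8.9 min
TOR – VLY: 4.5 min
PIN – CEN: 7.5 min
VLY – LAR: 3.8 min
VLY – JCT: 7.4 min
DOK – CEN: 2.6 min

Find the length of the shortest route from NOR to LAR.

Compare a few routes:
NOR–TOR–DOK–LAR: 2.9+1.5+8.9 = 13.3
NOR–FIR–TOR–VLY–LAR: 0.7+2.8+4.5+3.8 = 11.8
NOR–TOR–VLY–LAR: 2.9+4.5+3.8 = 11.2
The minimum is 11.2 min via NOR–TOR–VLY–LAR.

11.2 min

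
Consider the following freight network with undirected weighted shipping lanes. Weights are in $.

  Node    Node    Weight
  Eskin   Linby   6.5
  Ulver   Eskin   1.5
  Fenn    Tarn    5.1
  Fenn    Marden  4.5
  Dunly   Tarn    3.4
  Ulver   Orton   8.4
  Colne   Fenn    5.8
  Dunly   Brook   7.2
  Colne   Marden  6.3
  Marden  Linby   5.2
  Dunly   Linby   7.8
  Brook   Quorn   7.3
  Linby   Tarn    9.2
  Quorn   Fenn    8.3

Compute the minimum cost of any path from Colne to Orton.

Settle nodes by increasing distance from Colne:
Colne: 0
Fenn: 5.8  (via Colne)
Marden: 6.3  (via Colne)
Tarn: 10.9  (via Fenn)
Linby: 11.5  (via Marden)
Quorn: 14.1  (via Fenn)
Dunly: 14.3  (via Tarn)
Eskin: 18  (via Linby)
Ulver: 19.5  (via Eskin)
Brook: 21.4  (via Quorn)
Orton: 27.9  (via Ulver)
Shortest route: Colne–Marden–Linby–Eskin–Ulver–Orton = $27.9.

$27.9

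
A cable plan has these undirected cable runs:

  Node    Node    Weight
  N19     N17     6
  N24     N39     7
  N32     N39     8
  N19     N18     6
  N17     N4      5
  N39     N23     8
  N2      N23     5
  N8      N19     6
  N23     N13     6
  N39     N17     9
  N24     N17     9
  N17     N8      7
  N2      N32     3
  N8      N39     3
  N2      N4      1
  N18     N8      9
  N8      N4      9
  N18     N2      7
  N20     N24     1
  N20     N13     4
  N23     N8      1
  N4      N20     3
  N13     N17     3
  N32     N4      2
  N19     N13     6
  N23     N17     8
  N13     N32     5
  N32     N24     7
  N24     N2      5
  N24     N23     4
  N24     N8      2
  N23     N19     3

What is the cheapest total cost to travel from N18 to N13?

Candidate routes:
N18 → N19 → N23 → N13: 6+3+6 = 15
N18 → N19 → N13: 6+6 = 12
N18 → N19 → N17 → N13: 6+6+3 = 15
The minimum is 12 via N18 → N19 → N13.

12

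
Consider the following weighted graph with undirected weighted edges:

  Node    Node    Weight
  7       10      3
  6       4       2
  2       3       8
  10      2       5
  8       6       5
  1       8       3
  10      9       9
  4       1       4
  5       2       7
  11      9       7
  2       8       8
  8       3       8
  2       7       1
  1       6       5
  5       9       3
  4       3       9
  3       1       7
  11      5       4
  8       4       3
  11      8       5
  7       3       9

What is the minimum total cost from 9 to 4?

15

Candidate routes:
9 - 11 - 8 - 1 - 4: 7+5+3+4 = 19
9 - 11 - 8 - 6 - 4: 7+5+5+2 = 19
9 - 11 - 8 - 4: 7+5+3 = 15
The minimum is 15 via 9 - 11 - 8 - 4.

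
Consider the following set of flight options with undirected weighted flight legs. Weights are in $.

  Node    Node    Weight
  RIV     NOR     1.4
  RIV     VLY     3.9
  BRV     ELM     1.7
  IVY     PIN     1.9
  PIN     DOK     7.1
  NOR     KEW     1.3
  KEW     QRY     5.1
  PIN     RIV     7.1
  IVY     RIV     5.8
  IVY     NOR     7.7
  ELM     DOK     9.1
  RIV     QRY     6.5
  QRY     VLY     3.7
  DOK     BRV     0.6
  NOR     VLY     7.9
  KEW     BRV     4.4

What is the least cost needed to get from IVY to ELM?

$11.3

Enumerating some paths:
IVY → PIN → DOK → BRV → ELM: 1.9+7.1+0.6+1.7 = 11.3
IVY → RIV → NOR → KEW → BRV → ELM: 5.8+1.4+1.3+4.4+1.7 = 14.6
IVY → NOR → KEW → BRV → ELM: 7.7+1.3+4.4+1.7 = 15.1
IVY → PIN → RIV → NOR → KEW → BRV → ELM: 1.9+7.1+1.4+1.3+4.4+1.7 = 17.8
The minimum is $11.3 via IVY → PIN → DOK → BRV → ELM.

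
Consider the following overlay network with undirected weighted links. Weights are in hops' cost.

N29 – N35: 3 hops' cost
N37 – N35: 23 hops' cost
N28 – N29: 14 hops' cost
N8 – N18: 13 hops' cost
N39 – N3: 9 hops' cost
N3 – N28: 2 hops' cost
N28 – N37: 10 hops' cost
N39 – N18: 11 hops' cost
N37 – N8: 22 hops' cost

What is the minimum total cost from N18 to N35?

Shortest distances from N18:
N18: 0
N39: 11  (via N18)
N8: 13  (via N18)
N3: 20  (via N39)
N28: 22  (via N3)
N37: 32  (via N28)
N29: 36  (via N28)
N35: 39  (via N29)
Shortest route: N18 → N39 → N3 → N28 → N29 → N35 = 39 hops' cost.

39 hops' cost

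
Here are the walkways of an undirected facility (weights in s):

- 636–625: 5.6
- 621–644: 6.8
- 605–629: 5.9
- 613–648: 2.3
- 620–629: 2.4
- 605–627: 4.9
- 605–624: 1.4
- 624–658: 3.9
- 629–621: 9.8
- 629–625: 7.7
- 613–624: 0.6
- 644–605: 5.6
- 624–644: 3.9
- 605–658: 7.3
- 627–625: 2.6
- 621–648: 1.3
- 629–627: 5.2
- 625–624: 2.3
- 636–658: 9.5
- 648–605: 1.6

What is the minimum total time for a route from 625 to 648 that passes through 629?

15.2 s

Shortest 625→629: 625 → 629 = 7.7
Best 629 to 648: 629 → 605 → 648 costing 7.5
Total via 629: 7.7 + 7.5 = 15.2 s.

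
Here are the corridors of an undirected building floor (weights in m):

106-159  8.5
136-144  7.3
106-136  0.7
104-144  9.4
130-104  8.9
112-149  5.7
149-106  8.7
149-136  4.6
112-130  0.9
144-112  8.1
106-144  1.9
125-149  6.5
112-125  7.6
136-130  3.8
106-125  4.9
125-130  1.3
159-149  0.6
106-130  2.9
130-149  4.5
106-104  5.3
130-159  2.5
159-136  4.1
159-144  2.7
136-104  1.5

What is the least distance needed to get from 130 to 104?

Compare a few routes:
130–159–136–104: 2.5+4.1+1.5 = 8.1
130–106–104: 2.9+5.3 = 8.2
130–106–136–104: 2.9+0.7+1.5 = 5.1
130–136–104: 3.8+1.5 = 5.3
The minimum is 5.1 m via 130–106–136–104.

5.1 m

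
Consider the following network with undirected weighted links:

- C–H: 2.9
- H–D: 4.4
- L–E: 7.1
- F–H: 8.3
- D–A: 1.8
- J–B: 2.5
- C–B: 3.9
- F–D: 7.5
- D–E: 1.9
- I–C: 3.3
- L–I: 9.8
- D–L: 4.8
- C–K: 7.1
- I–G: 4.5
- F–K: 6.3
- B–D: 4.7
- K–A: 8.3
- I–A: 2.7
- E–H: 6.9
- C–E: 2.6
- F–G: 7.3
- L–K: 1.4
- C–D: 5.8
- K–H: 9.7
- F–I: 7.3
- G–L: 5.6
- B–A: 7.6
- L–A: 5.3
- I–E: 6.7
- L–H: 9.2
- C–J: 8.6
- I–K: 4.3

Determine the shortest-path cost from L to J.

Running Dijkstra from L:
L: 0
K: 1.4  (via L)
D: 4.8  (via L)
A: 5.3  (via L)
G: 5.6  (via L)
I: 5.7  (via K)
E: 6.7  (via D)
F: 7.7  (via K)
C: 8.5  (via K)
H: 9.2  (via L)
B: 9.5  (via D)
J: 12  (via B)
Shortest route: L → D → B → J = 12.

12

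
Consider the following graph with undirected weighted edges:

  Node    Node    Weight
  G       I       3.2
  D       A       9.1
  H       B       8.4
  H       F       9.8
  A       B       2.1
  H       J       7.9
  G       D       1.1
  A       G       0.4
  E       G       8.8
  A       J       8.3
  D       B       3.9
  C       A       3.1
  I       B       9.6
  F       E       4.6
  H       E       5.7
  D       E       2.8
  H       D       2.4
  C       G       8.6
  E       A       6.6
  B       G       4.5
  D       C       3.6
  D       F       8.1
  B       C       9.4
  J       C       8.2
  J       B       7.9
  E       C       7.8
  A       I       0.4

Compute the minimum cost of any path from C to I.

Candidate routes:
C - D - G - A - I: 3.6+1.1+0.4+0.4 = 5.5
C - A - I: 3.1+0.4 = 3.5
C - A - G - I: 3.1+0.4+3.2 = 6.7
The minimum is 3.5 via C - A - I.

3.5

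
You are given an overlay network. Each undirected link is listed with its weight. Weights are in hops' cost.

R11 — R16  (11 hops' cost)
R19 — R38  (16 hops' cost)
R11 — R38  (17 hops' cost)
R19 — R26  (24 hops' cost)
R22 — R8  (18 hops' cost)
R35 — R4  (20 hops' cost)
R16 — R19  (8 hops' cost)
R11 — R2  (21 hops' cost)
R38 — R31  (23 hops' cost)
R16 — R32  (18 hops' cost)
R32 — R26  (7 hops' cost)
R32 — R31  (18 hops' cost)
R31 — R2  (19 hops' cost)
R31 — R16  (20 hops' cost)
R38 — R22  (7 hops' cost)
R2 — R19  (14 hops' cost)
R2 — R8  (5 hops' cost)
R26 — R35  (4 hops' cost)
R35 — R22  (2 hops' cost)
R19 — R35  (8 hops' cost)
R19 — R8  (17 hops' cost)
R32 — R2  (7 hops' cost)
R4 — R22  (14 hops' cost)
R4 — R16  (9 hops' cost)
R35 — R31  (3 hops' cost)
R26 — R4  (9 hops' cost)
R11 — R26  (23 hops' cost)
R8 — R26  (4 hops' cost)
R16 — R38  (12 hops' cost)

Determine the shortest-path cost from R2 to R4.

Running Dijkstra from R2:
R2: 0
R8: 5  (via R2)
R32: 7  (via R2)
R26: 9  (via R8)
R35: 13  (via R26)
R19: 14  (via R2)
R22: 15  (via R35)
R31: 16  (via R35)
R4: 18  (via R26)
Shortest route: R2–R8–R26–R4 = 18 hops' cost.

18 hops' cost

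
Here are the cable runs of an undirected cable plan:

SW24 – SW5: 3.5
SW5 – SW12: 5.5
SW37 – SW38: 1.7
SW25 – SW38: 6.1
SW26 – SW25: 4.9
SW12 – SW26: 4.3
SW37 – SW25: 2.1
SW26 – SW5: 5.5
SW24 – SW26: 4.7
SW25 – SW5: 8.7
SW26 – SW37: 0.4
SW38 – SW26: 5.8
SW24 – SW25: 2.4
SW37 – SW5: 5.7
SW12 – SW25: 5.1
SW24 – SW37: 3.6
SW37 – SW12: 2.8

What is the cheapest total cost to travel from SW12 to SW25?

Running Dijkstra from SW12:
SW12: 0
SW37: 2.8  (via SW12)
SW26: 3.2  (via SW37)
SW38: 4.5  (via SW37)
SW25: 4.9  (via SW37)
Shortest route: SW12 → SW37 → SW25 = 4.9.

4.9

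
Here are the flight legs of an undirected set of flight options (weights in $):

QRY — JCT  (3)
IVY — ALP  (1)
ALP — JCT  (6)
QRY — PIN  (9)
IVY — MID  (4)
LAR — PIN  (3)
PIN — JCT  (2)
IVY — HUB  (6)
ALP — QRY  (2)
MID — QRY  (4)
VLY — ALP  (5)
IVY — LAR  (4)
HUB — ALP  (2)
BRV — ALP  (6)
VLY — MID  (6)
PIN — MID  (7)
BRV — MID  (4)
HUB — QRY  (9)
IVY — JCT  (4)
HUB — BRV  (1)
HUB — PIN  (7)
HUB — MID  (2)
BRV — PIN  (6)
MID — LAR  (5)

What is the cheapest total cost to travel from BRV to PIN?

Enumerating some paths:
BRV - HUB - PIN: 1+7 = 8
BRV - PIN: 6 = 6
Cheapest is BRV - PIN at $6.

$6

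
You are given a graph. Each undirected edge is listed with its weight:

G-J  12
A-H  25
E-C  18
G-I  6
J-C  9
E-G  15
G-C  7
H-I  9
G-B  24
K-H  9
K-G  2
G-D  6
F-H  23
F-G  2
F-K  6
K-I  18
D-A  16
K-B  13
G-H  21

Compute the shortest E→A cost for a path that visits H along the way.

51

Shortest E→H: E → G → K → H = 26
Shortest H→A: H → A = 25
Total via H: 26 + 25 = 51.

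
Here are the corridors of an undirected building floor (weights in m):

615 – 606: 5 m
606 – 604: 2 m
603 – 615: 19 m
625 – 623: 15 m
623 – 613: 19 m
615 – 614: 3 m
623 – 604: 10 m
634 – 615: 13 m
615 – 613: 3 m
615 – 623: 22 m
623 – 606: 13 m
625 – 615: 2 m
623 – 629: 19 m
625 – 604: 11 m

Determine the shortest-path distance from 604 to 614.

10 m

Compare a few routes:
604 → 606 → 615 → 614: 2+5+3 = 10
604 → 625 → 615 → 614: 11+2+3 = 16
Cheapest is 604 → 606 → 615 → 614 at 10 m.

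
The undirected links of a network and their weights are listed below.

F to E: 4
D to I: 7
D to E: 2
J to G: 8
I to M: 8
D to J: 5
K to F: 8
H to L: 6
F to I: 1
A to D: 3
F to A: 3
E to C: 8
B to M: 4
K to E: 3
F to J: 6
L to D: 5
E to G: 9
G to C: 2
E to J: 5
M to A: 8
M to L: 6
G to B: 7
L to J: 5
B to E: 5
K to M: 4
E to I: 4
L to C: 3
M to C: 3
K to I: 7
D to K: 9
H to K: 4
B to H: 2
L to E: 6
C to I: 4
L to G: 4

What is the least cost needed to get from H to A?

12

Settle nodes by increasing distance from H:
H: 0
B: 2  (via H)
K: 4  (via H)
L: 6  (via H)
M: 6  (via B)
E: 7  (via B)
C: 9  (via L)
D: 9  (via E)
G: 9  (via B)
F: 11  (via E)
I: 11  (via K)
J: 11  (via L)
A: 12  (via D)
Shortest route: H–B–E–D–A = 12.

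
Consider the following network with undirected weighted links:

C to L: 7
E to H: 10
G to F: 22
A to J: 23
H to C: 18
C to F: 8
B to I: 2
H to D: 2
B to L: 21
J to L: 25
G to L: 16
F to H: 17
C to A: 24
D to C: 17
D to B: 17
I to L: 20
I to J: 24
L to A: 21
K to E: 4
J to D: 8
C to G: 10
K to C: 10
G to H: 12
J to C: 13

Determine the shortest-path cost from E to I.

31

Settle nodes by increasing distance from E:
E: 0
K: 4  (via E)
H: 10  (via E)
D: 12  (via H)
C: 14  (via K)
J: 20  (via D)
L: 21  (via C)
F: 22  (via C)
G: 22  (via H)
B: 29  (via D)
I: 31  (via B)
Shortest route: E → H → D → B → I = 31.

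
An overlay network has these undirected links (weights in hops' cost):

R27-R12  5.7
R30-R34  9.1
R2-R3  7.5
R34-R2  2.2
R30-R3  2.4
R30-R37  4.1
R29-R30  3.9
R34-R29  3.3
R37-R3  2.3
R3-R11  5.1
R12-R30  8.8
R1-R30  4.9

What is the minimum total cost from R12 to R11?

16.3 hops' cost

Enumerating some paths:
R12–R30–R29–R34–R2–R3–R11: 8.8+3.9+3.3+2.2+7.5+5.1 = 30.8
R12–R30–R37–R3–R11: 8.8+4.1+2.3+5.1 = 20.3
R12–R30–R3–R11: 8.8+2.4+5.1 = 16.3
The minimum is 16.3 hops' cost via R12–R30–R3–R11.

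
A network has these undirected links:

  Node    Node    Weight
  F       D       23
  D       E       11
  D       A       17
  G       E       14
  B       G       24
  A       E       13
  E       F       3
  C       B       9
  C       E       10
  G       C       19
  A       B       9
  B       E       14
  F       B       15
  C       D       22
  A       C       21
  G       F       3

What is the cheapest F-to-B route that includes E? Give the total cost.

Shortest F→E: F → E = 3
Best E to B: E → B costing 14
Total via E: 3 + 14 = 17.

17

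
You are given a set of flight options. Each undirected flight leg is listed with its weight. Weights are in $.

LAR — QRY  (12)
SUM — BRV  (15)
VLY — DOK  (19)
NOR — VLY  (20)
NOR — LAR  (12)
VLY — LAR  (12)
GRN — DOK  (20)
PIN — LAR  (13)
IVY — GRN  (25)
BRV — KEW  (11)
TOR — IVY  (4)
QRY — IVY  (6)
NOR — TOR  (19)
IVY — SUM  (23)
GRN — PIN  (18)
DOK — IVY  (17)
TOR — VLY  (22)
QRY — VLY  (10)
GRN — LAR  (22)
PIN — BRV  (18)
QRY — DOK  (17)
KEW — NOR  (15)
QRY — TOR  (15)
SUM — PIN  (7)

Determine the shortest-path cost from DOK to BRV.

Candidate routes:
DOK–IVY–SUM–BRV: 17+23+15 = 55
DOK–QRY–LAR–PIN–BRV: 17+12+13+18 = 60
DOK–GRN–PIN–SUM–BRV: 20+18+7+15 = 60
DOK–GRN–PIN–BRV: 20+18+18 = 56
Cheapest is DOK–IVY–SUM–BRV at $55.

$55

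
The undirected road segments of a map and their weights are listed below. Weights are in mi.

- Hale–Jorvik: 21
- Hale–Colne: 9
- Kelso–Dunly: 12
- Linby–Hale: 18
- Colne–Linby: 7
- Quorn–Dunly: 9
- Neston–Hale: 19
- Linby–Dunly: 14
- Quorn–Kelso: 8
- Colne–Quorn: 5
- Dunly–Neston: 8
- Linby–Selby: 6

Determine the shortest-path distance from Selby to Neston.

Candidate routes:
Selby–Linby–Colne–Quorn–Dunly–Neston: 6+7+5+9+8 = 35
Selby–Linby–Colne–Hale–Neston: 6+7+9+19 = 41
Selby–Linby–Dunly–Neston: 6+14+8 = 28
Selby–Linby–Hale–Neston: 6+18+19 = 43
The minimum is 28 mi via Selby–Linby–Dunly–Neston.

28 mi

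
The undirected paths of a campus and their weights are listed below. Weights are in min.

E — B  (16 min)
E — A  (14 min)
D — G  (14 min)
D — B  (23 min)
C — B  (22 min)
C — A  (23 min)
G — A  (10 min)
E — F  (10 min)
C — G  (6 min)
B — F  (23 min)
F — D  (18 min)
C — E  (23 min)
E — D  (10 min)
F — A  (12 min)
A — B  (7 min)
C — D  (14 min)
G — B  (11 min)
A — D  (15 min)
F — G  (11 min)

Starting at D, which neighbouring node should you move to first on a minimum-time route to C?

C

Enumerating some paths:
D–A–G–C: 15+10+6 = 31
D–G–C: 14+6 = 20
D–E–C: 10+23 = 33
D–C: 14 = 14
Cheapest is D–C at 14 min.
So from D the first move is to C.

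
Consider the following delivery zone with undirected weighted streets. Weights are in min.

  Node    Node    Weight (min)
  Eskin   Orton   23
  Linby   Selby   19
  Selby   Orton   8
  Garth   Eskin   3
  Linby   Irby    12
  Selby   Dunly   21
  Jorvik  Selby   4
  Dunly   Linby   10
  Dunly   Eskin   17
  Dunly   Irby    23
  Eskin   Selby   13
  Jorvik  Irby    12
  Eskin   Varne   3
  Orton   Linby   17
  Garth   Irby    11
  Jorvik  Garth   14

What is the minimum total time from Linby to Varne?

Shortest distances from Linby:
Linby: 0
Dunly: 10  (via Linby)
Irby: 12  (via Linby)
Orton: 17  (via Linby)
Selby: 19  (via Linby)
Jorvik: 23  (via Selby)
Garth: 23  (via Irby)
Eskin: 26  (via Garth)
Varne: 29  (via Eskin)
Shortest route: Linby → Irby → Garth → Eskin → Varne = 29 min.

29 min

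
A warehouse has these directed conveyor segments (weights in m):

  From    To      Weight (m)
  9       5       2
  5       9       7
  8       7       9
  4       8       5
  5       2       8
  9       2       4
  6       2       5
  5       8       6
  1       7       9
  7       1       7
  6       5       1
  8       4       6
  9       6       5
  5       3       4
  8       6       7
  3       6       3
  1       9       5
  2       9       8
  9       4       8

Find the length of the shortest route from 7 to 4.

20 m

Candidate routes:
7–1–9–5–8–4: 7+5+2+6+6 = 26
7–1–9–4: 7+5+8 = 20
7–1–9–6–5–8–4: 7+5+5+1+6+6 = 30
Cheapest is 7–1–9–4 at 20 m.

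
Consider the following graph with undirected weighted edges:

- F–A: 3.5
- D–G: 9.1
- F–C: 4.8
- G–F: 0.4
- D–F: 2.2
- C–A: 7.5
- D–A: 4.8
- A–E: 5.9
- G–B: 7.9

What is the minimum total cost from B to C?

13.1

Settle nodes by increasing distance from B:
B: 0
G: 7.9  (via B)
F: 8.3  (via G)
D: 10.5  (via F)
A: 11.8  (via F)
C: 13.1  (via F)
Shortest route: B → G → F → C = 13.1.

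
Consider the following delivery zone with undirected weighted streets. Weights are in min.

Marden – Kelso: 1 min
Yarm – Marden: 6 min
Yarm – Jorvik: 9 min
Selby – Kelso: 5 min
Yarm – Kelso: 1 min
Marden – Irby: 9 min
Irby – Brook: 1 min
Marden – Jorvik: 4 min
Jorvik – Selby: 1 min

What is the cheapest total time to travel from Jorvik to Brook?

Running Dijkstra from Jorvik:
Jorvik: 0
Selby: 1  (via Jorvik)
Marden: 4  (via Jorvik)
Kelso: 5  (via Marden)
Yarm: 6  (via Kelso)
Irby: 13  (via Marden)
Brook: 14  (via Irby)
Shortest route: Jorvik → Marden → Irby → Brook = 14 min.

14 min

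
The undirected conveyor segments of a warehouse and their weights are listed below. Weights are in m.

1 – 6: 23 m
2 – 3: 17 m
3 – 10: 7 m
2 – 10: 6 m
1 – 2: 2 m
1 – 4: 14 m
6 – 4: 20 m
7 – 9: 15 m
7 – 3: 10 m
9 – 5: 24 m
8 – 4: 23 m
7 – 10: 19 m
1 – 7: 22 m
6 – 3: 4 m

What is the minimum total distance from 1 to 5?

61 m

Compare a few routes:
1 → 2 → 10 → 7 → 9 → 5: 2+6+19+15+24 = 66
1 → 2 → 3 → 7 → 9 → 5: 2+17+10+15+24 = 68
1 → 7 → 9 → 5: 22+15+24 = 61
1 → 2 → 10 → 3 → 7 → 9 → 5: 2+6+7+10+15+24 = 64
Cheapest is 1 → 7 → 9 → 5 at 61 m.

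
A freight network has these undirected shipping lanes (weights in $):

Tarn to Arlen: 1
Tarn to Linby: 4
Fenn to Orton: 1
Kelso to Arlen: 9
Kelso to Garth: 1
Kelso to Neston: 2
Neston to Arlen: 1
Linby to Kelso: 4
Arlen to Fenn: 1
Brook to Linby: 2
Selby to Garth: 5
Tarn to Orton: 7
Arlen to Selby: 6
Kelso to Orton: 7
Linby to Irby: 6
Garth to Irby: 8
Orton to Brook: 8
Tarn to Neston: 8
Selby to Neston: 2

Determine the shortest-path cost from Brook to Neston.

Running Dijkstra from Brook:
Brook: 0
Linby: 2  (via Brook)
Kelso: 6  (via Linby)
Tarn: 6  (via Linby)
Garth: 7  (via Kelso)
Arlen: 7  (via Tarn)
Fenn: 8  (via Arlen)
Irby: 8  (via Linby)
Neston: 8  (via Kelso)
Shortest route: Brook–Linby–Kelso–Neston = $8.

$8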